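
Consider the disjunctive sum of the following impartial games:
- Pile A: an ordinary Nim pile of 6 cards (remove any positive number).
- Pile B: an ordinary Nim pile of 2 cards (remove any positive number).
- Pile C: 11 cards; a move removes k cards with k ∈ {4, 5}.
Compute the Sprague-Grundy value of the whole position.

4

Pile A is a plain Nim pile of size 6, so its Grundy value is 6.
Pile B is a plain Nim pile of size 2, so its Grundy value is 2.
Build the Grundy sequence for pile C with g(k) = mex{g(k−s) : s ∈ {4, 5}, s ≤ k}:
g(0) = mex{} = 0
g(1) = mex{} = 0
g(2) = mex{} = 0
g(3) = mex{} = 0
g(4) = mex{0} = 1
g(5) = mex{0} = 1
g(6) = mex{0} = 1
g(7) = mex{0} = 1
g(8) = mex{0,1} = 2
g(9) = mex{1} = 0
g(10) = mex{1} = 0
g(11) = mex{1} = 0
So g(11) = 0.
The value of a disjunctive sum is the nim-sum of the parts.
Combined value = 6 ⊕ 2 ⊕ 0 = 4.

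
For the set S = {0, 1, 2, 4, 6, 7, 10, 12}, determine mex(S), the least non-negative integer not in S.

The values 0, 1, 2 are all present; 3 is the first non-negative integer missing from the set.

3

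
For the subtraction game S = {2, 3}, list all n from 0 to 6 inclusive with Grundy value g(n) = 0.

0, 1, 5, 6

Compute g(0), g(1), … for moves {2, 3}:
k:     0  1  2  3  4  5  6
g(k):  0  0  1  1  2  0  0
The P-positions (g = 0) in 0..6 are 0, 1, 5, 6.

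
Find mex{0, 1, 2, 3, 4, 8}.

5

The values 0, 1, 2, 3, 4 are all present; 5 is the first non-negative integer missing from the set.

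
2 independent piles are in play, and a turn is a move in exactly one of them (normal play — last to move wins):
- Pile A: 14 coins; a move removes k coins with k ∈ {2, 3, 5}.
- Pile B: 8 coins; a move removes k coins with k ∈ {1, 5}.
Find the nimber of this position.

0

Grundy values for pile A (subtraction set {2, 3, 5}):
g(0) = mex{} = 0
g(1) = mex{} = 0
g(2) = mex{0} = 1
g(3) = mex{0} = 1
g(4) = mex{0,1} = 2
g(5) = mex{0,1} = 2
g(6) = mex{0,1,2} = 3
g(7) = mex{1,2} = 0
g(8) = mex{1,2,3} = 0
g(9) = mex{0,2,3} = 1
g(10) = mex{0,2} = 1
g(11) = mex{0,1,3} = 2
g(12) = mex{0,1} = 2
g(13) = mex{0,1,2} = 3
g(14) = mex{1,2} = 0
So g(14) = 0.
Grundy values for pile B (subtraction set {1, 5}):
g(0) = mex{} = 0
g(1) = mex{0} = 1
g(2) = mex{1} = 0
g(3) = mex{0} = 1
g(4) = mex{1} = 0
g(5) = mex{0} = 1
g(6) = mex{1} = 0
g(7) = mex{0} = 1
g(8) = mex{1} = 0
So g(8) = 0.
The value of a disjunctive sum is the nim-sum of the parts.
Combined value = 0 ⊕ 0 = 0.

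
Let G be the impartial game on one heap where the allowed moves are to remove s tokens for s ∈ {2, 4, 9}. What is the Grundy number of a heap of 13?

Grundy values for subtraction set {2, 4, 9}:
k:     0  1  2  3  4  5  6  7  8  9 10 11 12 13
g(k):  0  0  1  1  2  2  0  0  1  1  2  2  0  0
So g(13) = 0.

0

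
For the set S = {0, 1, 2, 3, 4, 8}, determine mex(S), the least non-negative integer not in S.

The values 0, 1, 2, 3, 4 are all present; 5 is the first non-negative integer missing from the set.

5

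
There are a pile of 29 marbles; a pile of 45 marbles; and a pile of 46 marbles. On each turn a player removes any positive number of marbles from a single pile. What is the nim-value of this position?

30

Compute the nim-sum pairwise:
29 ⊕ 45 = 48
48 ⊕ 46 = 30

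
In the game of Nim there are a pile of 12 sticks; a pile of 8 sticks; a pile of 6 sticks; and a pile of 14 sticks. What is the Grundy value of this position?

12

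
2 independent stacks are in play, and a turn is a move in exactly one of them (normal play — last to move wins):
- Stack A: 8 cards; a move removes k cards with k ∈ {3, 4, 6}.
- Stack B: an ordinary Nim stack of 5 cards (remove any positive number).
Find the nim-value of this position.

Grundy values for stack A (subtraction set {3, 4, 6}):
g(0) = mex{} = 0
g(1) = mex{} = 0
g(2) = mex{} = 0
g(3) = mex{0} = 1
g(4) = mex{0} = 1
g(5) = mex{0} = 1
g(6) = mex{0,1} = 2
g(7) = mex{0,1} = 2
g(8) = mex{0,1} = 2
So g(8) = 2.
Stack B is a plain Nim stack of size 5, so its Grundy value is 5.
The value of a disjunctive sum is the nim-sum of the parts.
Combined value = 2 ⊕ 5 = 7.

7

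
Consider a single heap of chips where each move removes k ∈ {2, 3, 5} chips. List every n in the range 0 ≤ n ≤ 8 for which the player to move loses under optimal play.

0, 1, 7, 8

Build the Grundy sequence with g(k) = mex{g(k−s) : s ∈ {2, 3, 5}, s ≤ k}:
g(0) = mex{} = 0
g(1) = mex{} = 0
g(2) = mex{0} = 1
g(3) = mex{0} = 1
g(4) = mex{0,1} = 2
g(5) = mex{0,1} = 2
g(6) = mex{0,1,2} = 3
g(7) = mex{1,2} = 0
g(8) = mex{1,2,3} = 0
The P-positions (g = 0) in 0..8 are 0, 1, 7, 8.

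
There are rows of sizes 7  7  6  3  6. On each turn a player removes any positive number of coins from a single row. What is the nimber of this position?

3

Bitwise XOR of the heap sizes:
  111  (7)
  111  (7)
  110  (6)
  011  (3)
  110  (6)
  ---
  011  (3)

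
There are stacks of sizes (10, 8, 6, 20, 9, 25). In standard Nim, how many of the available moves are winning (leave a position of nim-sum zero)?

0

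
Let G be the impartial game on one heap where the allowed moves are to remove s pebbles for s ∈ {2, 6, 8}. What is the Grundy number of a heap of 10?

3

Grundy values for subtraction set {2, 6, 8}:
k:     0  1  2  3  4  5  6  7  8  9 10
g(k):  0  0  1  1  0  0  1  1  2  2  3
So g(10) = 3.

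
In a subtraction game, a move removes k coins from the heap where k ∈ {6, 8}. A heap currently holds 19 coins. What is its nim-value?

Build the Grundy sequence with g(k) = mex{g(k−s) : s ∈ {6, 8}, s ≤ k}:
k:     0  1  2  3  4  5  6  7  8  9 10 11 12 13 14 15 16 17 18 19
g(k):  0  0  0  0  0  0  1  1  1  1  1  1  2  2  0  0  0  0  0  0
So g(19) = 0.

0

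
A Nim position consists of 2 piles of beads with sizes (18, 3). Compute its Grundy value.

17

Compute the nim-sum pairwise:
18 ^ 3 = 17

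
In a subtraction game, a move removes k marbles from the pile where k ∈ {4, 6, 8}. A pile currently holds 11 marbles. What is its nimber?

Build the Grundy sequence with g(k) = mex{g(k−s) : s ∈ {4, 6, 8}, s ≤ k}:
g(0) = mex{} = 0
g(1) = mex{} = 0
g(2) = mex{} = 0
g(3) = mex{} = 0
g(4) = mex{0} = 1
g(5) = mex{0} = 1
g(6) = mex{0} = 1
g(7) = mex{0} = 1
g(8) = mex{0,1} = 2
g(9) = mex{0,1} = 2
g(10) = mex{0,1} = 2
g(11) = mex{0,1} = 2
So g(11) = 2.

2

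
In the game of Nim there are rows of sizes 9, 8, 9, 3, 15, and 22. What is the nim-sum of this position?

18

Nim-sum: 9 ⊕ 8 ⊕ 9 ⊕ 3 ⊕ 15 ⊕ 22 = 18.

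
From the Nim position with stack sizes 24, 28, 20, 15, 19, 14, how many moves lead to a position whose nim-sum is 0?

3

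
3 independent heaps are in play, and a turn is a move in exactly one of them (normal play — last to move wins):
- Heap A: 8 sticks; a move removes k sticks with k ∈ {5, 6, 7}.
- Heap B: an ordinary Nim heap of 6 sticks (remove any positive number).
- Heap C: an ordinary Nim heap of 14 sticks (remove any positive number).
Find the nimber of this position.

9

For heap A, compute g(0), g(1), … with moves {5, 6, 7}:
k:     0  1  2  3  4  5  6  7  8
g(k):  0  0  0  0  0  1  1  1  1
So g(8) = 1.
Heap B is a plain Nim heap of size 6, so its Grundy value is 6.
Heap C is a plain Nim heap of size 14, so its Grundy value is 14.
The value of a disjunctive sum is the nim-sum of the parts.
Combined value = 1 ⊕ 6 ⊕ 14 = 9.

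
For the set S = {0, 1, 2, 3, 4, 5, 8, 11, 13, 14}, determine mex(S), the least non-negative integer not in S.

The values 0, 1, 2, 3, 4, 5 are all present; 6 is the first non-negative integer missing from the set.

6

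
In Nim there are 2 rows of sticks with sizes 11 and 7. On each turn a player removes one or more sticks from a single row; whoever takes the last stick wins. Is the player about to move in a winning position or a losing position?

Winning position

In binary:
  1011  (11)
  0111  (7)
  ----
  1100  (12)
The nim-sum is 12 ≠ 0, so this is an N-position: the player to move can win.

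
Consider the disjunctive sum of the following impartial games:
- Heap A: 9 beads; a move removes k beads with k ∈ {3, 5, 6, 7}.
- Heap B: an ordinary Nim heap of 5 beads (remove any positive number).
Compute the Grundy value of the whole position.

6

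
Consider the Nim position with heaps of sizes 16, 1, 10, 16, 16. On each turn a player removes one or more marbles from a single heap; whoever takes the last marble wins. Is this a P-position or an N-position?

N-position

Nim-sum: 16 ⊕ 1 ⊕ 10 ⊕ 16 ⊕ 16 = 27.
The nim-sum is 27 ≠ 0, so this is an N-position: the player to move can win.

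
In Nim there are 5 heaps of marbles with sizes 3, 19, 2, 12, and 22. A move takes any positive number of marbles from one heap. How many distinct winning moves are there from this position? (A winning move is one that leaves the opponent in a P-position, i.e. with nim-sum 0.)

1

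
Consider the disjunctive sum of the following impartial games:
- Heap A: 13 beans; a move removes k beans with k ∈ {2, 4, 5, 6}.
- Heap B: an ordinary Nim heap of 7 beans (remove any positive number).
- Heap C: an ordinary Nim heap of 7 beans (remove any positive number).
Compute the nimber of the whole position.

2

For heap A, compute g(0), g(1), … with moves {2, 4, 5, 6}:
g(0) = mex{} = 0
g(1) = mex{} = 0
g(2) = mex{0} = 1
g(3) = mex{0} = 1
g(4) = mex{0,1} = 2
g(5) = mex{0,1} = 2
g(6) = mex{0,1,2} = 3
g(7) = mex{0,1,2} = 3
g(8) = mex{1,2,3} = 0
g(9) = mex{1,2,3} = 0
g(10) = mex{0,2,3} = 1
g(11) = mex{0,2,3} = 1
g(12) = mex{0,1,3} = 2
g(13) = mex{0,1,3} = 2
So g(13) = 2.
Heap B is a plain Nim heap of size 7, so its Grundy value is 7.
Heap C is a plain Nim heap of size 7, so its Grundy value is 7.
By the Sprague-Grundy theorem, the Grundy value of a sum of independent games is the XOR of the component values.
Combined value = 2 ⊕ 7 ⊕ 7 = 2.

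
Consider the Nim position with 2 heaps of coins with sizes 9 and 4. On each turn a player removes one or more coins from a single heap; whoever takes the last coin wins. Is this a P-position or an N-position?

N-position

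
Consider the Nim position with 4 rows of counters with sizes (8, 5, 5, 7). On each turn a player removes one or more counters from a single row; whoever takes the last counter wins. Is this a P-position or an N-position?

Bitwise XOR of the heap sizes:
  1000  (8)
  0101  (5)
  0101  (5)
  0111  (7)
  ----
  1111  (15)
The nim-sum is 15 ≠ 0, so this is an N-position: the player to move can win.

N-position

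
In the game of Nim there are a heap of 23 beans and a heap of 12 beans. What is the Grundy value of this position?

27

Compute the nim-sum pairwise:
23 ⊕ 12 = 27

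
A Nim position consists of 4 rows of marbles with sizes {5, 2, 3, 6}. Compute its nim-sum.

Nim-sum: 5 XOR 2 XOR 3 XOR 6 = 2.

2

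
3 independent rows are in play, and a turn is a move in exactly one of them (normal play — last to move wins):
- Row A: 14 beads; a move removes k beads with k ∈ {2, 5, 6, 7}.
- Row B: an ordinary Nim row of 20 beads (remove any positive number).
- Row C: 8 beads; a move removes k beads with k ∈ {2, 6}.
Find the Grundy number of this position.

21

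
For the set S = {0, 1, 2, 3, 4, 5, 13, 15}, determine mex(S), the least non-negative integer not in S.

The values 0, 1, 2, 3, 4, 5 are all present; 6 is the first non-negative integer missing from the set.

6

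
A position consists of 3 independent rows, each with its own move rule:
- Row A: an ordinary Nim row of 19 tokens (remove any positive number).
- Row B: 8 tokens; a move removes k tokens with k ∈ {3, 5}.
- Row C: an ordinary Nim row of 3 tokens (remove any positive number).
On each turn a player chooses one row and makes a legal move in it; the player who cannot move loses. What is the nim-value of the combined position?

16

Row A is a plain Nim row of size 19, so its Grundy value is 19.
Grundy values for row B (subtraction set {3, 5}):
k:     0  1  2  3  4  5  6  7  8
g(k):  0  0  0  1  1  1  2  2  0
So g(8) = 0.
Row C is a plain Nim row of size 3, so its Grundy value is 3.
By the Sprague-Grundy theorem, the Grundy value of a sum of independent games is the XOR of the component values.
Combined value = 19 ⊕ 0 ⊕ 3 = 16.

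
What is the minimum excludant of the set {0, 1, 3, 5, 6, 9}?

2

The values 0, 1 are all present; 2 is the first non-negative integer missing from the set.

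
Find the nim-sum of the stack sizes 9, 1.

Compute the nim-sum pairwise:
9 ⊕ 1 = 8

8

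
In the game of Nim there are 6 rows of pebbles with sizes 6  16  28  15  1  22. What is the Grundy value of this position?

Nim-sum: 6 ⊕ 16 ⊕ 28 ⊕ 15 ⊕ 1 ⊕ 22 = 18.

18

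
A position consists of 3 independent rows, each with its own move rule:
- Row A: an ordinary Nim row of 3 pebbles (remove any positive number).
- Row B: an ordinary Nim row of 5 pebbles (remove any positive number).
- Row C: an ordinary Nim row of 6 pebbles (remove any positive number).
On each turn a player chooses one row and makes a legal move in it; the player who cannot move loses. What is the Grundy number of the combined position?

0

Row A is a plain Nim row of size 3, so its Grundy value is 3.
Row B is a plain Nim row of size 5, so its Grundy value is 5.
Row C is a plain Nim row of size 6, so its Grundy value is 6.
The value of a disjunctive sum is the nim-sum of the parts.
Combined value = 3 XOR 5 XOR 6 = 0.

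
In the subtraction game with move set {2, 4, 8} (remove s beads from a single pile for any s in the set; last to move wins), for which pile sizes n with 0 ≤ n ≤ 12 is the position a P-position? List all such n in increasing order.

0, 1, 6, 7, 12

Grundy values for subtraction set {2, 4, 8}:
k:     0  1  2  3  4  5  6  7  8  9 10 11 12
g(k):  0  0  1  1  2  2  0  0  1  1  2  2  0
The P-positions (g = 0) in 0..12 are 0, 1, 6, 7, 12.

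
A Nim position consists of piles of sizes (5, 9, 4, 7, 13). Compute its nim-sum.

2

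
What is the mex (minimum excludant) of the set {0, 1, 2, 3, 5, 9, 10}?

The values 0, 1, 2, 3 are all present; 4 is the first non-negative integer missing from the set.

4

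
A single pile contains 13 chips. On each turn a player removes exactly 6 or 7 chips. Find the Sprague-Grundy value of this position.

Build the Grundy sequence with g(k) = mex{g(k−s) : s ∈ {6, 7}, s ≤ k}:
g(0) = mex{} = 0
g(1) = mex{} = 0
g(2) = mex{} = 0
g(3) = mex{} = 0
g(4) = mex{} = 0
g(5) = mex{} = 0
g(6) = mex{0} = 1
g(7) = mex{0} = 1
g(8) = mex{0} = 1
g(9) = mex{0} = 1
g(10) = mex{0} = 1
g(11) = mex{0} = 1
g(12) = mex{0,1} = 2
g(13) = mex{1} = 0
So g(13) = 0.

0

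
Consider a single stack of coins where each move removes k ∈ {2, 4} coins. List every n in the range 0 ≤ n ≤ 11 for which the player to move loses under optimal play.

0, 1, 6, 7

Grundy values for subtraction set {2, 4}:
g(0) = mex{} = 0
g(1) = mex{} = 0
g(2) = mex{0} = 1
g(3) = mex{0} = 1
g(4) = mex{0,1} = 2
g(5) = mex{0,1} = 2
g(6) = mex{1,2} = 0
g(7) = mex{1,2} = 0
g(8) = mex{0,2} = 1
g(9) = mex{0,2} = 1
g(10) = mex{0,1} = 2
g(11) = mex{0,1} = 2
The P-positions (g = 0) in 0..11 are 0, 1, 6, 7.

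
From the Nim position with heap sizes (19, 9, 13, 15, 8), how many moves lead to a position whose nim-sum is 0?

1

Compute the nim-sum pairwise:
19 ⊕ 9 = 26
26 ⊕ 13 = 23
23 ⊕ 15 = 24
24 ⊕ 8 = 16
The overall nim-sum is X = 16. A heap of size p has a winning move iff p XOR X < p (reduce it to p XOR X).
  19: 19 XOR 16 = 3 < 19 — winning move (to 3).
  9: 9 XOR 16 = 25 ≥ 9 — no move.
  13: 13 XOR 16 = 29 ≥ 13 — no move.
  15: 15 XOR 16 = 31 ≥ 15 — no move.
  8: 8 XOR 16 = 24 ≥ 8 — no move.
That gives 1 winning move.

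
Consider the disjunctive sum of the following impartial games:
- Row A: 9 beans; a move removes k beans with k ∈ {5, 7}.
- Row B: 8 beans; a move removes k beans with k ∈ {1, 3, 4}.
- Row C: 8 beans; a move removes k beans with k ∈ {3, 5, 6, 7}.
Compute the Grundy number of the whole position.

2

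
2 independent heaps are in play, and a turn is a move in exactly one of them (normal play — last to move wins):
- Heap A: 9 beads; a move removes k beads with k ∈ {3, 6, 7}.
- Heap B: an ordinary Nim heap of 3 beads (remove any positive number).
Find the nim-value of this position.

Build the Grundy sequence for heap A with g(k) = mex{g(k−s) : s ∈ {3, 6, 7}, s ≤ k}:
k:     0  1  2  3  4  5  6  7  8  9
g(k):  0  0  0  1  1  1  2  2  2  3
So g(9) = 3.
Heap B is a plain Nim heap of size 3, so its Grundy value is 3.
By the Sprague-Grundy theorem, the Grundy value of a sum of independent games is the XOR of the component values.
Combined value = 3 ⊕ 3 = 0.

0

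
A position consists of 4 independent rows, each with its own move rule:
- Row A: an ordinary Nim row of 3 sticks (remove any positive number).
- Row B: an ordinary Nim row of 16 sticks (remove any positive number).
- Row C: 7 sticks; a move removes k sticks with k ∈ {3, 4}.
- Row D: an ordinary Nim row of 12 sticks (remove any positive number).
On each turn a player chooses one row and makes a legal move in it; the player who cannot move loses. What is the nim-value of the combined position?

31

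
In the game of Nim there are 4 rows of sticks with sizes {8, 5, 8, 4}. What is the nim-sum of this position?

Nim-sum: 8 ^ 5 ^ 8 ^ 4 = 1.

1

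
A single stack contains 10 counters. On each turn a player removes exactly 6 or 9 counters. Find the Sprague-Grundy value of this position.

Compute g(0), g(1), … for moves {6, 9}:
k:     0  1  2  3  4  5  6  7  8  9 10
g(k):  0  0  0  0  0  0  1  1  1  1  1
So g(10) = 1.

1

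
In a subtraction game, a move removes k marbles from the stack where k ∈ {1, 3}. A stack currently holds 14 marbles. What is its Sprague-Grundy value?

Grundy values for subtraction set {1, 3}:
g(0) = mex{} = 0
g(1) = mex{0} = 1
g(2) = mex{1} = 0
g(3) = mex{0} = 1
g(4) = mex{1} = 0
g(5) = mex{0} = 1
g(6) = mex{1} = 0
g(7) = mex{0} = 1
g(8) = mex{1} = 0
g(9) = mex{0} = 1
g(10) = mex{1} = 0
g(11) = mex{0} = 1
g(12) = mex{1} = 0
g(13) = mex{0} = 1
g(14) = mex{1} = 0
So g(14) = 0.

0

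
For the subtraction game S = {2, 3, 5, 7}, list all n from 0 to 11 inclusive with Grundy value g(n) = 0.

Grundy values for subtraction set {2, 3, 5, 7}:
k:     0  1  2  3  4  5  6  7  8  9 10 11
g(k):  0  0  1  1  2  2  3  3  4  0  0  1
The P-positions (g = 0) in 0..11 are 0, 1, 9, 10.

0, 1, 9, 10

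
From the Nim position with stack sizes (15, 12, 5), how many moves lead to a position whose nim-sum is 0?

In binary:
  1111  (15)
  1100  (12)
  0101  (5)
  ----
  0110  (6)
The overall nim-sum is X = 6. A stack of size p has a winning move iff p XOR X < p (reduce it to p XOR X).
  15: 15 XOR 6 = 9 < 15 — winning move (to 9).
  12: 12 XOR 6 = 10 < 12 — winning move (to 10).
  5: 5 XOR 6 = 3 < 5 — winning move (to 3).
That gives 3 winning moves.

3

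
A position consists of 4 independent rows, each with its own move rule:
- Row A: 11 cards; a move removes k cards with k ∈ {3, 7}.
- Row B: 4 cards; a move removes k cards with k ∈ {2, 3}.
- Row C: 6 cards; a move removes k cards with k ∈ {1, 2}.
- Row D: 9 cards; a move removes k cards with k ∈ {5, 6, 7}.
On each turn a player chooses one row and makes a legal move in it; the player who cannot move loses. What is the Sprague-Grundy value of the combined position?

3

Grundy values for row A (subtraction set {3, 7}):
k:     0  1  2  3  4  5  6  7  8  9 10 11
g(k):  0  0  0  1  1  1  0  2  2  1  0  0
So g(11) = 0.
Build the Grundy sequence for row B with g(k) = mex{g(k−s) : s ∈ {2, 3}, s ≤ k}:
k:     0  1  2  3  4
g(k):  0  0  1  1  2
So g(4) = 2.
Grundy values for row C (subtraction set {1, 2}):
g(0) = mex{} = 0
g(1) = mex{0} = 1
g(2) = mex{0,1} = 2
g(3) = mex{1,2} = 0
g(4) = mex{0,2} = 1
g(5) = mex{0,1} = 2
g(6) = mex{1,2} = 0
So g(6) = 0.
For row D, compute g(0), g(1), … with moves {5, 6, 7}:
g(0) = mex{} = 0
g(1) = mex{} = 0
g(2) = mex{} = 0
g(3) = mex{} = 0
g(4) = mex{} = 0
g(5) = mex{0} = 1
g(6) = mex{0} = 1
g(7) = mex{0} = 1
g(8) = mex{0} = 1
g(9) = mex{0} = 1
So g(9) = 1.
The value of a disjunctive sum is the nim-sum of the parts.
Combined value = 0 ⊕ 2 ⊕ 0 ⊕ 1 = 3.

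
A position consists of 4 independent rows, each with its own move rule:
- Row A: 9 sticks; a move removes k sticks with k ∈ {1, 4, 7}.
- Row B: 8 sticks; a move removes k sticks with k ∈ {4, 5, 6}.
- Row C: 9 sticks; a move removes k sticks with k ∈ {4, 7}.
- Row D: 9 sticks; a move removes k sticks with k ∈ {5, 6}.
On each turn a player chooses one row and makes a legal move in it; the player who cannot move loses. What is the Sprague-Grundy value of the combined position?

0

For row A, compute g(0), g(1), … with moves {1, 4, 7}:
g(0) = mex{} = 0
g(1) = mex{0} = 1
g(2) = mex{1} = 0
g(3) = mex{0} = 1
g(4) = mex{0,1} = 2
g(5) = mex{1,2} = 0
g(6) = mex{0} = 1
g(7) = mex{0,1} = 2
g(8) = mex{1,2} = 0
g(9) = mex{0} = 1
So g(9) = 1.
For row B, compute g(0), g(1), … with moves {4, 5, 6}:
k:     0  1  2  3  4  5  6  7  8
g(k):  0  0  0  0  1  1  1  1  2
So g(8) = 2.
Build the Grundy sequence for row C with g(k) = mex{g(k−s) : s ∈ {4, 7}, s ≤ k}:
g(0) = mex{} = 0
g(1) = mex{} = 0
g(2) = mex{} = 0
g(3) = mex{} = 0
g(4) = mex{0} = 1
g(5) = mex{0} = 1
g(6) = mex{0} = 1
g(7) = mex{0} = 1
g(8) = mex{0,1} = 2
g(9) = mex{0,1} = 2
So g(9) = 2.
Build the Grundy sequence for row D with g(k) = mex{g(k−s) : s ∈ {5, 6}, s ≤ k}:
k:     0  1  2  3  4  5  6  7  8  9
g(k):  0  0  0  0  0  1  1  1  1  1
So g(9) = 1.
The value of a disjunctive sum is the nim-sum of the parts.
Combined value = 1 ⊕ 2 ⊕ 2 ⊕ 1 = 0.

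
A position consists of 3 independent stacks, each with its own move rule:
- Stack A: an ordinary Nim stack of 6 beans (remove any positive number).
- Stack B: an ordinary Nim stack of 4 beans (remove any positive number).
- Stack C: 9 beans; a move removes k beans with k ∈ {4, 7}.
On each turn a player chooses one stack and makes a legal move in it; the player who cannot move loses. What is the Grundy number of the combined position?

Stack A is a plain Nim stack of size 6, so its Grundy value is 6.
Stack B is a plain Nim stack of size 4, so its Grundy value is 4.
Grundy values for stack C (subtraction set {4, 7}):
g(0) = mex{} = 0
g(1) = mex{} = 0
g(2) = mex{} = 0
g(3) = mex{} = 0
g(4) = mex{0} = 1
g(5) = mex{0} = 1
g(6) = mex{0} = 1
g(7) = mex{0} = 1
g(8) = mex{0,1} = 2
g(9) = mex{0,1} = 2
So g(9) = 2.
By the Sprague-Grundy theorem, the Grundy value of a sum of independent games is the XOR of the component values.
Combined value = 6 XOR 4 XOR 2 = 0.

0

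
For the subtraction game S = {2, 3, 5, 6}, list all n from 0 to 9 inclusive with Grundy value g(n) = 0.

Grundy values for subtraction set {2, 3, 5, 6}:
k:     0  1  2  3  4  5  6  7  8  9
g(k):  0  0  1  1  2  2  3  3  0  0
The P-positions (g = 0) in 0..9 are 0, 1, 8, 9.

0, 1, 8, 9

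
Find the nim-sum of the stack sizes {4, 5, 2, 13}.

14

Write each in binary and XOR column by column:
  0100  (4)
  0101  (5)
  0010  (2)
  1101  (13)
  ----
  1110  (14)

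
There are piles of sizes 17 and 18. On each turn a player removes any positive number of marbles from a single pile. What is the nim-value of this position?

3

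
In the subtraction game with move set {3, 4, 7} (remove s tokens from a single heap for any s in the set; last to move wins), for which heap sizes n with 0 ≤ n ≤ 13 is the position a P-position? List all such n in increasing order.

0, 1, 2, 10, 11, 12

Compute g(0), g(1), … for moves {3, 4, 7}:
g(0) = mex{} = 0
g(1) = mex{} = 0
g(2) = mex{} = 0
g(3) = mex{0} = 1
g(4) = mex{0} = 1
g(5) = mex{0} = 1
g(6) = mex{0,1} = 2
g(7) = mex{0,1} = 2
g(8) = mex{0,1} = 2
g(9) = mex{0,1,2} = 3
g(10) = mex{1,2} = 0
g(11) = mex{1,2} = 0
g(12) = mex{1,2,3} = 0
g(13) = mex{0,2,3} = 1
The P-positions (g = 0) in 0..13 are 0, 1, 2, 10, 11, 12.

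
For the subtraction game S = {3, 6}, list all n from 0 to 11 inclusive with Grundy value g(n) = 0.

0, 1, 2, 9, 10, 11

Compute g(0), g(1), … for moves {3, 6}:
g(0) = mex{} = 0
g(1) = mex{} = 0
g(2) = mex{} = 0
g(3) = mex{0} = 1
g(4) = mex{0} = 1
g(5) = mex{0} = 1
g(6) = mex{0,1} = 2
g(7) = mex{0,1} = 2
g(8) = mex{0,1} = 2
g(9) = mex{1,2} = 0
g(10) = mex{1,2} = 0
g(11) = mex{1,2} = 0
The P-positions (g = 0) in 0..11 are 0, 1, 2, 9, 10, 11.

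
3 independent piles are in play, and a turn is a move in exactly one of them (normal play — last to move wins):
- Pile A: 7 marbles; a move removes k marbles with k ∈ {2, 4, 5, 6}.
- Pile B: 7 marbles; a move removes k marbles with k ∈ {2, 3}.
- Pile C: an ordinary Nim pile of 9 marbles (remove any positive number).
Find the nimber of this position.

Build the Grundy sequence for pile A with g(k) = mex{g(k−s) : s ∈ {2, 4, 5, 6}, s ≤ k}:
g(0) = mex{} = 0
g(1) = mex{} = 0
g(2) = mex{0} = 1
g(3) = mex{0} = 1
g(4) = mex{0,1} = 2
g(5) = mex{0,1} = 2
g(6) = mex{0,1,2} = 3
g(7) = mex{0,1,2} = 3
So g(7) = 3.
Build the Grundy sequence for pile B with g(k) = mex{g(k−s) : s ∈ {2, 3}, s ≤ k}:
k:     0  1  2  3  4  5  6  7
g(k):  0  0  1  1  2  0  0  1
So g(7) = 1.
Pile C is a plain Nim pile of size 9, so its Grundy value is 9.
The value of a disjunctive sum is the nim-sum of the parts.
Combined value = 3 ⊕ 1 ⊕ 9 = 11.

11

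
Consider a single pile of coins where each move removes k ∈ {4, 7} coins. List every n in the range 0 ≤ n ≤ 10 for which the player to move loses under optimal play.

Build the Grundy sequence with g(k) = mex{g(k−s) : s ∈ {4, 7}, s ≤ k}:
g(0) = mex{} = 0
g(1) = mex{} = 0
g(2) = mex{} = 0
g(3) = mex{} = 0
g(4) = mex{0} = 1
g(5) = mex{0} = 1
g(6) = mex{0} = 1
g(7) = mex{0} = 1
g(8) = mex{0,1} = 2
g(9) = mex{0,1} = 2
g(10) = mex{0,1} = 2
The P-positions (g = 0) in 0..10 are 0, 1, 2, 3.

0, 1, 2, 3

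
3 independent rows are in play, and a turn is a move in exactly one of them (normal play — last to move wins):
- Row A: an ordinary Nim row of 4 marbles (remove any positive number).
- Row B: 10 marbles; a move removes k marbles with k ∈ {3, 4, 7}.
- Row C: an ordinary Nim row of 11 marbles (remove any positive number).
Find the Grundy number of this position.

Row A is a plain Nim row of size 4, so its Grundy value is 4.
Build the Grundy sequence for row B with g(k) = mex{g(k−s) : s ∈ {3, 4, 7}, s ≤ k}:
g(0) = mex{} = 0
g(1) = mex{} = 0
g(2) = mex{} = 0
g(3) = mex{0} = 1
g(4) = mex{0} = 1
g(5) = mex{0} = 1
g(6) = mex{0,1} = 2
g(7) = mex{0,1} = 2
g(8) = mex{0,1} = 2
g(9) = mex{0,1,2} = 3
g(10) = mex{1,2} = 0
So g(10) = 0.
Row C is a plain Nim row of size 11, so its Grundy value is 11.
By the Sprague-Grundy theorem, the Grundy value of a sum of independent games is the XOR of the component values.
Combined value = 4 ⊕ 0 ⊕ 11 = 15.

15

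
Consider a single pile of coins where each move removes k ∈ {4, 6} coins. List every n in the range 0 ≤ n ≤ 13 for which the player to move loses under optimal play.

0, 1, 2, 3, 10, 11, 12, 13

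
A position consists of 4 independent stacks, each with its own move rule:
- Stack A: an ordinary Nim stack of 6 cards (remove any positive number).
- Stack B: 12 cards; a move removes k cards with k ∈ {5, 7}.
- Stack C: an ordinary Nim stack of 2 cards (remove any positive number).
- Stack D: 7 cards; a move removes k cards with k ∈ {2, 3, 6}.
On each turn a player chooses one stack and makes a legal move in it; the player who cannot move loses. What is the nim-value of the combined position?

Stack A is a plain Nim stack of size 6, so its Grundy value is 6.
Grundy values for stack B (subtraction set {5, 7}):
k:     0  1  2  3  4  5  6  7  8  9 10 11 12
g(k):  0  0  0  0  0  1  1  1  1  1  2  2  0
So g(12) = 0.
Stack C is a plain Nim stack of size 2, so its Grundy value is 2.
Grundy values for stack D (subtraction set {2, 3, 6}):
g(0) = mex{} = 0
g(1) = mex{} = 0
g(2) = mex{0} = 1
g(3) = mex{0} = 1
g(4) = mex{0,1} = 2
g(5) = mex{1} = 0
g(6) = mex{0,1,2} = 3
g(7) = mex{0,2} = 1
So g(7) = 1.
The value of a disjunctive sum is the nim-sum of the parts.
Combined value = 6 ⊕ 0 ⊕ 2 ⊕ 1 = 5.

5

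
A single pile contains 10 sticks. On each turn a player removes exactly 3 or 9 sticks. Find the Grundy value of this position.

Grundy values for subtraction set {3, 9}:
k:     0  1  2  3  4  5  6  7  8  9 10
g(k):  0  0  0  1  1  1  0  0  0  1  1
So g(10) = 1.

1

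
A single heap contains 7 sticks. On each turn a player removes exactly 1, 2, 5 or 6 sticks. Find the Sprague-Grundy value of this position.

Compute g(0), g(1), … for moves {1, 2, 5, 6}:
k:     0  1  2  3  4  5  6  7
g(k):  0  1  2  0  1  2  3  0
So g(7) = 0.

0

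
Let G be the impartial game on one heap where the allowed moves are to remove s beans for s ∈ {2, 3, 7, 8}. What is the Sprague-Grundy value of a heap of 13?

Compute g(0), g(1), … for moves {2, 3, 7, 8}:
k:     0  1  2  3  4  5  6  7  8  9 10 11 12 13
g(k):  0  0  1  1  2  0  0  1  1  2  0  0  1  1
So g(13) = 1.

1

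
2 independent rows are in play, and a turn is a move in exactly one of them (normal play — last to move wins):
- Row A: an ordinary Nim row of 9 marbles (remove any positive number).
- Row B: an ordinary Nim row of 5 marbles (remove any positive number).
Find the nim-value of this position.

12

Row A is a plain Nim row of size 9, so its Grundy value is 9.
Row B is a plain Nim row of size 5, so its Grundy value is 5.
By the Sprague-Grundy theorem, the Grundy value of a sum of independent games is the XOR of the component values.
Combined value = 9 XOR 5 = 12.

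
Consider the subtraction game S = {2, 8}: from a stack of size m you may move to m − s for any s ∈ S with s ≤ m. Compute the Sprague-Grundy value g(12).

1

Grundy values for subtraction set {2, 8}:
k:     0  1  2  3  4  5  6  7  8  9 10 11 12
g(k):  0  0  1  1  0  0  1  1  2  2  0  0  1
So g(12) = 1.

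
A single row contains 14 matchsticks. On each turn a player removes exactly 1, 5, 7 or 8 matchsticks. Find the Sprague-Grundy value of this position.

Grundy values for subtraction set {1, 5, 7, 8}:
g(0) = mex{} = 0
g(1) = mex{0} = 1
g(2) = mex{1} = 0
g(3) = mex{0} = 1
g(4) = mex{1} = 0
g(5) = mex{0} = 1
g(6) = mex{1} = 0
g(7) = mex{0} = 1
g(8) = mex{0,1} = 2
g(9) = mex{0,1,2} = 3
g(10) = mex{0,1,3} = 2
g(11) = mex{0,1,2} = 3
g(12) = mex{0,1,3} = 2
g(13) = mex{0,1,2} = 3
g(14) = mex{0,1,3} = 2
So g(14) = 2.

2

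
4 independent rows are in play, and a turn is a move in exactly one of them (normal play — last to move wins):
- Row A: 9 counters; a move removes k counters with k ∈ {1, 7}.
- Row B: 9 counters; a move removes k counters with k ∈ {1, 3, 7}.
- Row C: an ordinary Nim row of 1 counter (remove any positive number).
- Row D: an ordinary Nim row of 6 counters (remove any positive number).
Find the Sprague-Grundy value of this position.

7

Build the Grundy sequence for row A with g(k) = mex{g(k−s) : s ∈ {1, 7}, s ≤ k}:
g(0) = mex{} = 0
g(1) = mex{0} = 1
g(2) = mex{1} = 0
g(3) = mex{0} = 1
g(4) = mex{1} = 0
g(5) = mex{0} = 1
g(6) = mex{1} = 0
g(7) = mex{0} = 1
g(8) = mex{1} = 0
g(9) = mex{0} = 1
So g(9) = 1.
Grundy values for row B (subtraction set {1, 3, 7}):
k:     0  1  2  3  4  5  6  7  8  9
g(k):  0  1  0  1  0  1  0  1  0  1
So g(9) = 1.
Row C is a plain Nim row of size 1, so its Grundy value is 1.
Row D is a plain Nim row of size 6, so its Grundy value is 6.
The value of a disjunctive sum is the nim-sum of the parts.
Combined value = 1 XOR 1 XOR 1 XOR 6 = 7.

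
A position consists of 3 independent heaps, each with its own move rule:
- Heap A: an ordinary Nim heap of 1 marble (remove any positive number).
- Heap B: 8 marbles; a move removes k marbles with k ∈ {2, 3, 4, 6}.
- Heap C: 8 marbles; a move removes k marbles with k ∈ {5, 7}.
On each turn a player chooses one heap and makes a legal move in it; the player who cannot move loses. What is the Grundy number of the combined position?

Heap A is a plain Nim heap of size 1, so its Grundy value is 1.
Grundy values for heap B (subtraction set {2, 3, 4, 6}):
g(0) = mex{} = 0
g(1) = mex{} = 0
g(2) = mex{0} = 1
g(3) = mex{0} = 1
g(4) = mex{0,1} = 2
g(5) = mex{0,1} = 2
g(6) = mex{0,1,2} = 3
g(7) = mex{0,1,2} = 3
g(8) = mex{1,2,3} = 0
So g(8) = 0.
Grundy values for heap C (subtraction set {5, 7}):
g(0) = mex{} = 0
g(1) = mex{} = 0
g(2) = mex{} = 0
g(3) = mex{} = 0
g(4) = mex{} = 0
g(5) = mex{0} = 1
g(6) = mex{0} = 1
g(7) = mex{0} = 1
g(8) = mex{0} = 1
So g(8) = 1.
The value of a disjunctive sum is the nim-sum of the parts.
Combined value = 1 XOR 0 XOR 1 = 0.

0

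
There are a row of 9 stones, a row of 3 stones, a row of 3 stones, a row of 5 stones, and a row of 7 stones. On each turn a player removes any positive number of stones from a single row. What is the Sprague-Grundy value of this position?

Compute the nim-sum pairwise:
9 ^ 3 = 10
10 ^ 3 = 9
9 ^ 5 = 12
12 ^ 7 = 11

11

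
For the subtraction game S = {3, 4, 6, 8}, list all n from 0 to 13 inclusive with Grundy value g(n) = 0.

0, 1, 2, 11, 12, 13

Grundy values for subtraction set {3, 4, 6, 8}:
g(0) = mex{} = 0
g(1) = mex{} = 0
g(2) = mex{} = 0
g(3) = mex{0} = 1
g(4) = mex{0} = 1
g(5) = mex{0} = 1
g(6) = mex{0,1} = 2
g(7) = mex{0,1} = 2
g(8) = mex{0,1} = 2
g(9) = mex{0,1,2} = 3
g(10) = mex{0,1,2} = 3
g(11) = mex{1,2} = 0
g(12) = mex{1,2,3} = 0
g(13) = mex{1,2,3} = 0
The P-positions (g = 0) in 0..13 are 0, 1, 2, 11, 12, 13.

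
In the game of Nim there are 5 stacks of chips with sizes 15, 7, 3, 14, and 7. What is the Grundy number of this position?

2

Bitwise XOR of the heap sizes:
  1111  (15)
  0111  (7)
  0011  (3)
  1110  (14)
  0111  (7)
  ----
  0010  (2)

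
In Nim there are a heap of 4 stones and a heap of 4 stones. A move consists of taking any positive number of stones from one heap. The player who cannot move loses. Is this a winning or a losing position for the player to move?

Losing position

Nim-sum: 4 ⊕ 4 = 0.
The nim-sum is 0, so this is a P-position: the player to move is in a losing position under optimal play.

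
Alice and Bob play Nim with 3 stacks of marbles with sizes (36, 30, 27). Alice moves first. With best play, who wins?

Nim-sum: 36 ^ 30 ^ 27 = 33.
The nim-sum is 33 ≠ 0, so this is an N-position: the player to move can win; Alice has a winning move.

Alice wins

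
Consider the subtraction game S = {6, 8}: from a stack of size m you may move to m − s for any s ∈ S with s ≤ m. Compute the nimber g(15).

0

Build the Grundy sequence with g(k) = mex{g(k−s) : s ∈ {6, 8}, s ≤ k}:
k:     0  1  2  3  4  5  6  7  8  9 10 11 12 13 14 15
g(k):  0  0  0  0  0  0  1  1  1  1  1  1  2  2  0  0
So g(15) = 0.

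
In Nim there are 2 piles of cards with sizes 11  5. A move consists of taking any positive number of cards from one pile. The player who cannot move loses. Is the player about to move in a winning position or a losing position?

Nim-sum: 11 XOR 5 = 14.
The nim-sum is 14 ≠ 0, so this is an N-position: the player to move can win.

Winning position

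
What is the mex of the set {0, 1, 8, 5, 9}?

2

The values 0, 1 are all present; 2 is the first non-negative integer missing from the set.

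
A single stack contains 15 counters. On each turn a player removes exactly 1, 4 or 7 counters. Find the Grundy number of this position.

2

Build the Grundy sequence with g(k) = mex{g(k−s) : s ∈ {1, 4, 7}, s ≤ k}:
k:     0  1  2  3  4  5  6  7  8  9 10 11 12 13 14 15
g(k):  0  1  0  1  2  0  1  2  0  1  0  1  2  0  1  2
So g(15) = 2.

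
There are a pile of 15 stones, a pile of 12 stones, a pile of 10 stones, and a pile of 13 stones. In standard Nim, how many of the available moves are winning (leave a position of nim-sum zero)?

3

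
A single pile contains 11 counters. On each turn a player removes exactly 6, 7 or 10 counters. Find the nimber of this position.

1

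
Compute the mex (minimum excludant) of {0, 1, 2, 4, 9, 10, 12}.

3

The values 0, 1, 2 are all present; 3 is the first non-negative integer missing from the set.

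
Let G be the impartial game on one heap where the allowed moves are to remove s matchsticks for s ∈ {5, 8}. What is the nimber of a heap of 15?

0

Grundy values for subtraction set {5, 8}:
k:     0  1  2  3  4  5  6  7  8  9 10 11 12 13 14 15
g(k):  0  0  0  0  0  1  1  1  1  1  2  2  2  0  0  0
So g(15) = 0.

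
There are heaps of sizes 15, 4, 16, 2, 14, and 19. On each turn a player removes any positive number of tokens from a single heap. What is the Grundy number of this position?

4

Compute the nim-sum pairwise:
15 ⊕ 4 = 11
11 ⊕ 16 = 27
27 ⊕ 2 = 25
25 ⊕ 14 = 23
23 ⊕ 19 = 4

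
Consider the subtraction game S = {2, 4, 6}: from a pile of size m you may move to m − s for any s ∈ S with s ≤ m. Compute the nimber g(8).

Build the Grundy sequence with g(k) = mex{g(k−s) : s ∈ {2, 4, 6}, s ≤ k}:
k:     0  1  2  3  4  5  6  7  8
g(k):  0  0  1  1  2  2  3  3  0
So g(8) = 0.

0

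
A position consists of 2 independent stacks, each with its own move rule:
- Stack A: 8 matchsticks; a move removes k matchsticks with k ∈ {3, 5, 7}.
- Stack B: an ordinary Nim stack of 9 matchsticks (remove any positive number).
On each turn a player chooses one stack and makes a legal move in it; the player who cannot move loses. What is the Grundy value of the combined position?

11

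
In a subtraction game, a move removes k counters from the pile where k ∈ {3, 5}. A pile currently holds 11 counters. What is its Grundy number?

1

Build the Grundy sequence with g(k) = mex{g(k−s) : s ∈ {3, 5}, s ≤ k}:
g(0) = mex{} = 0
g(1) = mex{} = 0
g(2) = mex{} = 0
g(3) = mex{0} = 1
g(4) = mex{0} = 1
g(5) = mex{0} = 1
g(6) = mex{0,1} = 2
g(7) = mex{0,1} = 2
g(8) = mex{1} = 0
g(9) = mex{1,2} = 0
g(10) = mex{1,2} = 0
g(11) = mex{0,2} = 1
So g(11) = 1.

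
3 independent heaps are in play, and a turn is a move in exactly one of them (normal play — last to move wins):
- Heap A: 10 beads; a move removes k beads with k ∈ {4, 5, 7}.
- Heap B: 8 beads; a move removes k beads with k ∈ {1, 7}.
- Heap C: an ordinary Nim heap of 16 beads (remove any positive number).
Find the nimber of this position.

For heap A, compute g(0), g(1), … with moves {4, 5, 7}:
g(0) = mex{} = 0
g(1) = mex{} = 0
g(2) = mex{} = 0
g(3) = mex{} = 0
g(4) = mex{0} = 1
g(5) = mex{0} = 1
g(6) = mex{0} = 1
g(7) = mex{0} = 1
g(8) = mex{0,1} = 2
g(9) = mex{0,1} = 2
g(10) = mex{0,1} = 2
So g(10) = 2.
Build the Grundy sequence for heap B with g(k) = mex{g(k−s) : s ∈ {1, 7}, s ≤ k}:
g(0) = mex{} = 0
g(1) = mex{0} = 1
g(2) = mex{1} = 0
g(3) = mex{0} = 1
g(4) = mex{1} = 0
g(5) = mex{0} = 1
g(6) = mex{1} = 0
g(7) = mex{0} = 1
g(8) = mex{1} = 0
So g(8) = 0.
Heap C is a plain Nim heap of size 16, so its Grundy value is 16.
By the Sprague-Grundy theorem, the Grundy value of a sum of independent games is the XOR of the component values.
Combined value = 2 ⊕ 0 ⊕ 16 = 18.

18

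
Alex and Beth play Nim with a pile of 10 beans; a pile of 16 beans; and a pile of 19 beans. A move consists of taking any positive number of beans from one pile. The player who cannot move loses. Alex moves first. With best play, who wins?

Alex wins

Nim-sum: 10 XOR 16 XOR 19 = 9.
The nim-sum is 9 ≠ 0, so this is an N-position: the player to move can win; Alex has a winning move.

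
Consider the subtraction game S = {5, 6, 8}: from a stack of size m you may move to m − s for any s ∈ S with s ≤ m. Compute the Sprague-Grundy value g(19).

Build the Grundy sequence with g(k) = mex{g(k−s) : s ∈ {5, 6, 8}, s ≤ k}:
k:     0  1  2  3  4  5  6  7  8  9 10 11 12 13 14 15 16 17 18 19
g(k):  0  0  0  0  0  1  1  1  1  1  2  2  2  0  0  0  0  0  1  1
So g(19) = 1.

1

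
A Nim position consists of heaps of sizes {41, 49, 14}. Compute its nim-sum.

22

Bitwise XOR of the heap sizes:
  101001  (41)
  110001  (49)
  001110  (14)
  ------
  010110  (22)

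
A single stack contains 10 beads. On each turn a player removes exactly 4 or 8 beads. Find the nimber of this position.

2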